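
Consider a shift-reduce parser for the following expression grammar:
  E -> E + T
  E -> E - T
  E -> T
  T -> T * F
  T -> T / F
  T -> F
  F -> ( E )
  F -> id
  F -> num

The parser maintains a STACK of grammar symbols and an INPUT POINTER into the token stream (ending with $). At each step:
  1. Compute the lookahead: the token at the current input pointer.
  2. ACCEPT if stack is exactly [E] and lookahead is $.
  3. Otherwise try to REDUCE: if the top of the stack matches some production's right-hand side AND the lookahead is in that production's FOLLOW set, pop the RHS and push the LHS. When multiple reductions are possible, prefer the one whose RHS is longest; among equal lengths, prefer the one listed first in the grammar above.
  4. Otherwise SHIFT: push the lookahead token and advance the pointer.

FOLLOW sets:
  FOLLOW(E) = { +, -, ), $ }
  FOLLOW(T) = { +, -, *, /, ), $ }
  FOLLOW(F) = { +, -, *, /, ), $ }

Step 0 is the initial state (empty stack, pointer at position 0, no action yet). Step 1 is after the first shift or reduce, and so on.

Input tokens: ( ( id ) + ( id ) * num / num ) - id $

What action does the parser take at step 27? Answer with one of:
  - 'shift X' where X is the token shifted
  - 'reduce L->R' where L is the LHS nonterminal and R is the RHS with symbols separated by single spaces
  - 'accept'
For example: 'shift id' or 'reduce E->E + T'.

Step 1: shift (. Stack=[(] ptr=1 lookahead=( remaining=[( id ) + ( id ) * num / num ) - id $]
Step 2: shift (. Stack=[( (] ptr=2 lookahead=id remaining=[id ) + ( id ) * num / num ) - id $]
Step 3: shift id. Stack=[( ( id] ptr=3 lookahead=) remaining=[) + ( id ) * num / num ) - id $]
Step 4: reduce F->id. Stack=[( ( F] ptr=3 lookahead=) remaining=[) + ( id ) * num / num ) - id $]
Step 5: reduce T->F. Stack=[( ( T] ptr=3 lookahead=) remaining=[) + ( id ) * num / num ) - id $]
Step 6: reduce E->T. Stack=[( ( E] ptr=3 lookahead=) remaining=[) + ( id ) * num / num ) - id $]
Step 7: shift ). Stack=[( ( E )] ptr=4 lookahead=+ remaining=[+ ( id ) * num / num ) - id $]
Step 8: reduce F->( E ). Stack=[( F] ptr=4 lookahead=+ remaining=[+ ( id ) * num / num ) - id $]
Step 9: reduce T->F. Stack=[( T] ptr=4 lookahead=+ remaining=[+ ( id ) * num / num ) - id $]
Step 10: reduce E->T. Stack=[( E] ptr=4 lookahead=+ remaining=[+ ( id ) * num / num ) - id $]
Step 11: shift +. Stack=[( E +] ptr=5 lookahead=( remaining=[( id ) * num / num ) - id $]
Step 12: shift (. Stack=[( E + (] ptr=6 lookahead=id remaining=[id ) * num / num ) - id $]
Step 13: shift id. Stack=[( E + ( id] ptr=7 lookahead=) remaining=[) * num / num ) - id $]
Step 14: reduce F->id. Stack=[( E + ( F] ptr=7 lookahead=) remaining=[) * num / num ) - id $]
Step 15: reduce T->F. Stack=[( E + ( T] ptr=7 lookahead=) remaining=[) * num / num ) - id $]
Step 16: reduce E->T. Stack=[( E + ( E] ptr=7 lookahead=) remaining=[) * num / num ) - id $]
Step 17: shift ). Stack=[( E + ( E )] ptr=8 lookahead=* remaining=[* num / num ) - id $]
Step 18: reduce F->( E ). Stack=[( E + F] ptr=8 lookahead=* remaining=[* num / num ) - id $]
Step 19: reduce T->F. Stack=[( E + T] ptr=8 lookahead=* remaining=[* num / num ) - id $]
Step 20: shift *. Stack=[( E + T *] ptr=9 lookahead=num remaining=[num / num ) - id $]
Step 21: shift num. Stack=[( E + T * num] ptr=10 lookahead=/ remaining=[/ num ) - id $]
Step 22: reduce F->num. Stack=[( E + T * F] ptr=10 lookahead=/ remaining=[/ num ) - id $]
Step 23: reduce T->T * F. Stack=[( E + T] ptr=10 lookahead=/ remaining=[/ num ) - id $]
Step 24: shift /. Stack=[( E + T /] ptr=11 lookahead=num remaining=[num ) - id $]
Step 25: shift num. Stack=[( E + T / num] ptr=12 lookahead=) remaining=[) - id $]
Step 26: reduce F->num. Stack=[( E + T / F] ptr=12 lookahead=) remaining=[) - id $]
Step 27: reduce T->T / F. Stack=[( E + T] ptr=12 lookahead=) remaining=[) - id $]

Answer: reduce T->T / F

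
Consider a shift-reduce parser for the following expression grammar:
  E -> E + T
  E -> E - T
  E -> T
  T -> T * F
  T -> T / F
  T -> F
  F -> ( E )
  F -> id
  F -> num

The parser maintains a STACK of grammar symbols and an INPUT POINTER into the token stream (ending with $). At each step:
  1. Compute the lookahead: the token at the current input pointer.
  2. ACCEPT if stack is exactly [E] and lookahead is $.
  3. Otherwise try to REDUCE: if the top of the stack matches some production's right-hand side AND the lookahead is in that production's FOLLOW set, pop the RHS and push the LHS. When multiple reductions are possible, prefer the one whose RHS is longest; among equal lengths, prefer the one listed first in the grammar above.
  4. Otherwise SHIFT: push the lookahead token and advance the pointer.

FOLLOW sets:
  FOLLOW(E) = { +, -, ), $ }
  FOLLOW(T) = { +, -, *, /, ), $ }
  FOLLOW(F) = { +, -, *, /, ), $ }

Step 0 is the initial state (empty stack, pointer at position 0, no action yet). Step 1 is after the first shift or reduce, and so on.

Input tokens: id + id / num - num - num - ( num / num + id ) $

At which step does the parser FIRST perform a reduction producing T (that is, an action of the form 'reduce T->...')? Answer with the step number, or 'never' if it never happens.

Answer: 3

Derivation:
Step 1: shift id. Stack=[id] ptr=1 lookahead=+ remaining=[+ id / num - num - num - ( num / num + id ) $]
Step 2: reduce F->id. Stack=[F] ptr=1 lookahead=+ remaining=[+ id / num - num - num - ( num / num + id ) $]
Step 3: reduce T->F. Stack=[T] ptr=1 lookahead=+ remaining=[+ id / num - num - num - ( num / num + id ) $]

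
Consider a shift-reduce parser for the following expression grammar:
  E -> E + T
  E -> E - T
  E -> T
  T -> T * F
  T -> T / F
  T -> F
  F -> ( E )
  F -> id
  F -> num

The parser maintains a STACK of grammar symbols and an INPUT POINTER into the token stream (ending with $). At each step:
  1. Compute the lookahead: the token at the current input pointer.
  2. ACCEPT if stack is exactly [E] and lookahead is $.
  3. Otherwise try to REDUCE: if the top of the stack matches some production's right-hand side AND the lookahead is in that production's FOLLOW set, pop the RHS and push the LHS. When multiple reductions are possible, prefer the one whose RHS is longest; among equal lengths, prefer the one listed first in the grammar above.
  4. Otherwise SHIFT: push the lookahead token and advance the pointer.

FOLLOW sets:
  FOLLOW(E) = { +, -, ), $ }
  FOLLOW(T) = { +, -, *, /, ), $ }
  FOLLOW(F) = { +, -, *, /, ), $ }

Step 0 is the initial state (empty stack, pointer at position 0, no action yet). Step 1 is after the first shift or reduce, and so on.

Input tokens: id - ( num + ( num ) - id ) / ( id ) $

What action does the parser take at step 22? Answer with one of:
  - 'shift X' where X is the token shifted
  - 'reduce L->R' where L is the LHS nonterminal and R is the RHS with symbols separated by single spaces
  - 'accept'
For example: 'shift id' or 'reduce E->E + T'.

Step 1: shift id. Stack=[id] ptr=1 lookahead=- remaining=[- ( num + ( num ) - id ) / ( id ) $]
Step 2: reduce F->id. Stack=[F] ptr=1 lookahead=- remaining=[- ( num + ( num ) - id ) / ( id ) $]
Step 3: reduce T->F. Stack=[T] ptr=1 lookahead=- remaining=[- ( num + ( num ) - id ) / ( id ) $]
Step 4: reduce E->T. Stack=[E] ptr=1 lookahead=- remaining=[- ( num + ( num ) - id ) / ( id ) $]
Step 5: shift -. Stack=[E -] ptr=2 lookahead=( remaining=[( num + ( num ) - id ) / ( id ) $]
Step 6: shift (. Stack=[E - (] ptr=3 lookahead=num remaining=[num + ( num ) - id ) / ( id ) $]
Step 7: shift num. Stack=[E - ( num] ptr=4 lookahead=+ remaining=[+ ( num ) - id ) / ( id ) $]
Step 8: reduce F->num. Stack=[E - ( F] ptr=4 lookahead=+ remaining=[+ ( num ) - id ) / ( id ) $]
Step 9: reduce T->F. Stack=[E - ( T] ptr=4 lookahead=+ remaining=[+ ( num ) - id ) / ( id ) $]
Step 10: reduce E->T. Stack=[E - ( E] ptr=4 lookahead=+ remaining=[+ ( num ) - id ) / ( id ) $]
Step 11: shift +. Stack=[E - ( E +] ptr=5 lookahead=( remaining=[( num ) - id ) / ( id ) $]
Step 12: shift (. Stack=[E - ( E + (] ptr=6 lookahead=num remaining=[num ) - id ) / ( id ) $]
Step 13: shift num. Stack=[E - ( E + ( num] ptr=7 lookahead=) remaining=[) - id ) / ( id ) $]
Step 14: reduce F->num. Stack=[E - ( E + ( F] ptr=7 lookahead=) remaining=[) - id ) / ( id ) $]
Step 15: reduce T->F. Stack=[E - ( E + ( T] ptr=7 lookahead=) remaining=[) - id ) / ( id ) $]
Step 16: reduce E->T. Stack=[E - ( E + ( E] ptr=7 lookahead=) remaining=[) - id ) / ( id ) $]
Step 17: shift ). Stack=[E - ( E + ( E )] ptr=8 lookahead=- remaining=[- id ) / ( id ) $]
Step 18: reduce F->( E ). Stack=[E - ( E + F] ptr=8 lookahead=- remaining=[- id ) / ( id ) $]
Step 19: reduce T->F. Stack=[E - ( E + T] ptr=8 lookahead=- remaining=[- id ) / ( id ) $]
Step 20: reduce E->E + T. Stack=[E - ( E] ptr=8 lookahead=- remaining=[- id ) / ( id ) $]
Step 21: shift -. Stack=[E - ( E -] ptr=9 lookahead=id remaining=[id ) / ( id ) $]
Step 22: shift id. Stack=[E - ( E - id] ptr=10 lookahead=) remaining=[) / ( id ) $]

Answer: shift id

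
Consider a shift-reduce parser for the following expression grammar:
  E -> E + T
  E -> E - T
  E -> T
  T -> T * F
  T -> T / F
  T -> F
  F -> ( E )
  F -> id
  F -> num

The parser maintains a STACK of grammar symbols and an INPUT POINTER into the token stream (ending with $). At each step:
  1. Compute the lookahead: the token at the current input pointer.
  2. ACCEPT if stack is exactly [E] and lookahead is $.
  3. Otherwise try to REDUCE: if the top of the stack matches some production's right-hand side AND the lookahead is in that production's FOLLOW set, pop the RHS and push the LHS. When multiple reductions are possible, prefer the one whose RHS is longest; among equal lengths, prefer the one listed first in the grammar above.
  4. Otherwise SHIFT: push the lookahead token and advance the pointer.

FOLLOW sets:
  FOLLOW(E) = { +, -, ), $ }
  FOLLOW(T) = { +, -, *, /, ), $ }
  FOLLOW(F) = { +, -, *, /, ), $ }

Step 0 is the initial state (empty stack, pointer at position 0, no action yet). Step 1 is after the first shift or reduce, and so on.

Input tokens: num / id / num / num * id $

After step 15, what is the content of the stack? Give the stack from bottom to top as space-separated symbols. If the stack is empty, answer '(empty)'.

Step 1: shift num. Stack=[num] ptr=1 lookahead=/ remaining=[/ id / num / num * id $]
Step 2: reduce F->num. Stack=[F] ptr=1 lookahead=/ remaining=[/ id / num / num * id $]
Step 3: reduce T->F. Stack=[T] ptr=1 lookahead=/ remaining=[/ id / num / num * id $]
Step 4: shift /. Stack=[T /] ptr=2 lookahead=id remaining=[id / num / num * id $]
Step 5: shift id. Stack=[T / id] ptr=3 lookahead=/ remaining=[/ num / num * id $]
Step 6: reduce F->id. Stack=[T / F] ptr=3 lookahead=/ remaining=[/ num / num * id $]
Step 7: reduce T->T / F. Stack=[T] ptr=3 lookahead=/ remaining=[/ num / num * id $]
Step 8: shift /. Stack=[T /] ptr=4 lookahead=num remaining=[num / num * id $]
Step 9: shift num. Stack=[T / num] ptr=5 lookahead=/ remaining=[/ num * id $]
Step 10: reduce F->num. Stack=[T / F] ptr=5 lookahead=/ remaining=[/ num * id $]
Step 11: reduce T->T / F. Stack=[T] ptr=5 lookahead=/ remaining=[/ num * id $]
Step 12: shift /. Stack=[T /] ptr=6 lookahead=num remaining=[num * id $]
Step 13: shift num. Stack=[T / num] ptr=7 lookahead=* remaining=[* id $]
Step 14: reduce F->num. Stack=[T / F] ptr=7 lookahead=* remaining=[* id $]
Step 15: reduce T->T / F. Stack=[T] ptr=7 lookahead=* remaining=[* id $]

Answer: T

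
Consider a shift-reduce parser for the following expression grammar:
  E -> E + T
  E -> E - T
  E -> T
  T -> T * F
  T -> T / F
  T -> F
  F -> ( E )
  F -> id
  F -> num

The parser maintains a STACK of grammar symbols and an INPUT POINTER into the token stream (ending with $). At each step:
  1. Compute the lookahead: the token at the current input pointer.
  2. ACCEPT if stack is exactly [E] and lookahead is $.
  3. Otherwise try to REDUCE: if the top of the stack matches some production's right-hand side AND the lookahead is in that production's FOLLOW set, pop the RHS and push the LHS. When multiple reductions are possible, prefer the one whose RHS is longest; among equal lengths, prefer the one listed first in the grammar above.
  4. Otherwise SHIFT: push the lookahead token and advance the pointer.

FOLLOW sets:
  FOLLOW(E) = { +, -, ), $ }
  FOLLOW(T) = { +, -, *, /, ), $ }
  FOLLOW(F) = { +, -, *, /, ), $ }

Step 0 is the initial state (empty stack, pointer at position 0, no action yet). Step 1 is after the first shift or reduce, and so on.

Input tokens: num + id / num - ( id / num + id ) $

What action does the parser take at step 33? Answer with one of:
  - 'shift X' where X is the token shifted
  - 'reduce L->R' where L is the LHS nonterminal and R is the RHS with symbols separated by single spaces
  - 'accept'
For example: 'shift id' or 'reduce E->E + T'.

Answer: accept

Derivation:
Step 1: shift num. Stack=[num] ptr=1 lookahead=+ remaining=[+ id / num - ( id / num + id ) $]
Step 2: reduce F->num. Stack=[F] ptr=1 lookahead=+ remaining=[+ id / num - ( id / num + id ) $]
Step 3: reduce T->F. Stack=[T] ptr=1 lookahead=+ remaining=[+ id / num - ( id / num + id ) $]
Step 4: reduce E->T. Stack=[E] ptr=1 lookahead=+ remaining=[+ id / num - ( id / num + id ) $]
Step 5: shift +. Stack=[E +] ptr=2 lookahead=id remaining=[id / num - ( id / num + id ) $]
Step 6: shift id. Stack=[E + id] ptr=3 lookahead=/ remaining=[/ num - ( id / num + id ) $]
Step 7: reduce F->id. Stack=[E + F] ptr=3 lookahead=/ remaining=[/ num - ( id / num + id ) $]
Step 8: reduce T->F. Stack=[E + T] ptr=3 lookahead=/ remaining=[/ num - ( id / num + id ) $]
Step 9: shift /. Stack=[E + T /] ptr=4 lookahead=num remaining=[num - ( id / num + id ) $]
Step 10: shift num. Stack=[E + T / num] ptr=5 lookahead=- remaining=[- ( id / num + id ) $]
Step 11: reduce F->num. Stack=[E + T / F] ptr=5 lookahead=- remaining=[- ( id / num + id ) $]
Step 12: reduce T->T / F. Stack=[E + T] ptr=5 lookahead=- remaining=[- ( id / num + id ) $]
Step 13: reduce E->E + T. Stack=[E] ptr=5 lookahead=- remaining=[- ( id / num + id ) $]
Step 14: shift -. Stack=[E -] ptr=6 lookahead=( remaining=[( id / num + id ) $]
Step 15: shift (. Stack=[E - (] ptr=7 lookahead=id remaining=[id / num + id ) $]
Step 16: shift id. Stack=[E - ( id] ptr=8 lookahead=/ remaining=[/ num + id ) $]
Step 17: reduce F->id. Stack=[E - ( F] ptr=8 lookahead=/ remaining=[/ num + id ) $]
Step 18: reduce T->F. Stack=[E - ( T] ptr=8 lookahead=/ remaining=[/ num + id ) $]
Step 19: shift /. Stack=[E - ( T /] ptr=9 lookahead=num remaining=[num + id ) $]
Step 20: shift num. Stack=[E - ( T / num] ptr=10 lookahead=+ remaining=[+ id ) $]
Step 21: reduce F->num. Stack=[E - ( T / F] ptr=10 lookahead=+ remaining=[+ id ) $]
Step 22: reduce T->T / F. Stack=[E - ( T] ptr=10 lookahead=+ remaining=[+ id ) $]
Step 23: reduce E->T. Stack=[E - ( E] ptr=10 lookahead=+ remaining=[+ id ) $]
Step 24: shift +. Stack=[E - ( E +] ptr=11 lookahead=id remaining=[id ) $]
Step 25: shift id. Stack=[E - ( E + id] ptr=12 lookahead=) remaining=[) $]
Step 26: reduce F->id. Stack=[E - ( E + F] ptr=12 lookahead=) remaining=[) $]
Step 27: reduce T->F. Stack=[E - ( E + T] ptr=12 lookahead=) remaining=[) $]
Step 28: reduce E->E + T. Stack=[E - ( E] ptr=12 lookahead=) remaining=[) $]
Step 29: shift ). Stack=[E - ( E )] ptr=13 lookahead=$ remaining=[$]
Step 30: reduce F->( E ). Stack=[E - F] ptr=13 lookahead=$ remaining=[$]
Step 31: reduce T->F. Stack=[E - T] ptr=13 lookahead=$ remaining=[$]
Step 32: reduce E->E - T. Stack=[E] ptr=13 lookahead=$ remaining=[$]
Step 33: accept. Stack=[E] ptr=13 lookahead=$ remaining=[$]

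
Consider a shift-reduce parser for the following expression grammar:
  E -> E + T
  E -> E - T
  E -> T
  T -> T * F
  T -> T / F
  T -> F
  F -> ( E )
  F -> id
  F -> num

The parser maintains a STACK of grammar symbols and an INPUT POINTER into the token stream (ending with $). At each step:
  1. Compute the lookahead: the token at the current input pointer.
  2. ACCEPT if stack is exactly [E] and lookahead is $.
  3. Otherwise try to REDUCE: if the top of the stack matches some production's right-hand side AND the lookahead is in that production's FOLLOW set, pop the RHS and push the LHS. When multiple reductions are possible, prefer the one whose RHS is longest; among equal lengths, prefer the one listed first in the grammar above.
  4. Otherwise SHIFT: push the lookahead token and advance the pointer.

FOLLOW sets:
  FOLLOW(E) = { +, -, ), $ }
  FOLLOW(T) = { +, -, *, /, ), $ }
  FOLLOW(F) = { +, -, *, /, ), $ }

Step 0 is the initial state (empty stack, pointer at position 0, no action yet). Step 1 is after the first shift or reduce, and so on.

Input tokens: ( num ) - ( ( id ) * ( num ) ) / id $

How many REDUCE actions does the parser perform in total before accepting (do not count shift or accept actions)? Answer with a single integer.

Step 1: shift (. Stack=[(] ptr=1 lookahead=num remaining=[num ) - ( ( id ) * ( num ) ) / id $]
Step 2: shift num. Stack=[( num] ptr=2 lookahead=) remaining=[) - ( ( id ) * ( num ) ) / id $]
Step 3: reduce F->num. Stack=[( F] ptr=2 lookahead=) remaining=[) - ( ( id ) * ( num ) ) / id $]
Step 4: reduce T->F. Stack=[( T] ptr=2 lookahead=) remaining=[) - ( ( id ) * ( num ) ) / id $]
Step 5: reduce E->T. Stack=[( E] ptr=2 lookahead=) remaining=[) - ( ( id ) * ( num ) ) / id $]
Step 6: shift ). Stack=[( E )] ptr=3 lookahead=- remaining=[- ( ( id ) * ( num ) ) / id $]
Step 7: reduce F->( E ). Stack=[F] ptr=3 lookahead=- remaining=[- ( ( id ) * ( num ) ) / id $]
Step 8: reduce T->F. Stack=[T] ptr=3 lookahead=- remaining=[- ( ( id ) * ( num ) ) / id $]
Step 9: reduce E->T. Stack=[E] ptr=3 lookahead=- remaining=[- ( ( id ) * ( num ) ) / id $]
Step 10: shift -. Stack=[E -] ptr=4 lookahead=( remaining=[( ( id ) * ( num ) ) / id $]
Step 11: shift (. Stack=[E - (] ptr=5 lookahead=( remaining=[( id ) * ( num ) ) / id $]
Step 12: shift (. Stack=[E - ( (] ptr=6 lookahead=id remaining=[id ) * ( num ) ) / id $]
Step 13: shift id. Stack=[E - ( ( id] ptr=7 lookahead=) remaining=[) * ( num ) ) / id $]
Step 14: reduce F->id. Stack=[E - ( ( F] ptr=7 lookahead=) remaining=[) * ( num ) ) / id $]
Step 15: reduce T->F. Stack=[E - ( ( T] ptr=7 lookahead=) remaining=[) * ( num ) ) / id $]
Step 16: reduce E->T. Stack=[E - ( ( E] ptr=7 lookahead=) remaining=[) * ( num ) ) / id $]
Step 17: shift ). Stack=[E - ( ( E )] ptr=8 lookahead=* remaining=[* ( num ) ) / id $]
Step 18: reduce F->( E ). Stack=[E - ( F] ptr=8 lookahead=* remaining=[* ( num ) ) / id $]
Step 19: reduce T->F. Stack=[E - ( T] ptr=8 lookahead=* remaining=[* ( num ) ) / id $]
Step 20: shift *. Stack=[E - ( T *] ptr=9 lookahead=( remaining=[( num ) ) / id $]
Step 21: shift (. Stack=[E - ( T * (] ptr=10 lookahead=num remaining=[num ) ) / id $]
Step 22: shift num. Stack=[E - ( T * ( num] ptr=11 lookahead=) remaining=[) ) / id $]
Step 23: reduce F->num. Stack=[E - ( T * ( F] ptr=11 lookahead=) remaining=[) ) / id $]
Step 24: reduce T->F. Stack=[E - ( T * ( T] ptr=11 lookahead=) remaining=[) ) / id $]
Step 25: reduce E->T. Stack=[E - ( T * ( E] ptr=11 lookahead=) remaining=[) ) / id $]
Step 26: shift ). Stack=[E - ( T * ( E )] ptr=12 lookahead=) remaining=[) / id $]
Step 27: reduce F->( E ). Stack=[E - ( T * F] ptr=12 lookahead=) remaining=[) / id $]
Step 28: reduce T->T * F. Stack=[E - ( T] ptr=12 lookahead=) remaining=[) / id $]
Step 29: reduce E->T. Stack=[E - ( E] ptr=12 lookahead=) remaining=[) / id $]
Step 30: shift ). Stack=[E - ( E )] ptr=13 lookahead=/ remaining=[/ id $]
Step 31: reduce F->( E ). Stack=[E - F] ptr=13 lookahead=/ remaining=[/ id $]
Step 32: reduce T->F. Stack=[E - T] ptr=13 lookahead=/ remaining=[/ id $]
Step 33: shift /. Stack=[E - T /] ptr=14 lookahead=id remaining=[id $]
Step 34: shift id. Stack=[E - T / id] ptr=15 lookahead=$ remaining=[$]
Step 35: reduce F->id. Stack=[E - T / F] ptr=15 lookahead=$ remaining=[$]
Step 36: reduce T->T / F. Stack=[E - T] ptr=15 lookahead=$ remaining=[$]
Step 37: reduce E->E - T. Stack=[E] ptr=15 lookahead=$ remaining=[$]
Step 38: accept. Stack=[E] ptr=15 lookahead=$ remaining=[$]

Answer: 22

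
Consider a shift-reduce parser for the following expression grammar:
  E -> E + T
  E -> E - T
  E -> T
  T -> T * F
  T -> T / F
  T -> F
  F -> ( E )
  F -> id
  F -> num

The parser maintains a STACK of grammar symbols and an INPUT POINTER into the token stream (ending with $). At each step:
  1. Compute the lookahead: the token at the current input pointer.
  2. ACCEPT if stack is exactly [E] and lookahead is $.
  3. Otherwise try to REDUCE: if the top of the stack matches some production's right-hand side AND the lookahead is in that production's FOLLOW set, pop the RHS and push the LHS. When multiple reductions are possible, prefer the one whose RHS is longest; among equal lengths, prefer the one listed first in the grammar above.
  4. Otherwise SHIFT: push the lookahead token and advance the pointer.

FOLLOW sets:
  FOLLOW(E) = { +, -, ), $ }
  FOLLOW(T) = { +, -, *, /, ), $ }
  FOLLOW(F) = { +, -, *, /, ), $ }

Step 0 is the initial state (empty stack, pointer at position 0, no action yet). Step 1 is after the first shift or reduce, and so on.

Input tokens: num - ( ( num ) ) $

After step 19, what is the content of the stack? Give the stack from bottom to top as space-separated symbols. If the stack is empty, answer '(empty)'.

Step 1: shift num. Stack=[num] ptr=1 lookahead=- remaining=[- ( ( num ) ) $]
Step 2: reduce F->num. Stack=[F] ptr=1 lookahead=- remaining=[- ( ( num ) ) $]
Step 3: reduce T->F. Stack=[T] ptr=1 lookahead=- remaining=[- ( ( num ) ) $]
Step 4: reduce E->T. Stack=[E] ptr=1 lookahead=- remaining=[- ( ( num ) ) $]
Step 5: shift -. Stack=[E -] ptr=2 lookahead=( remaining=[( ( num ) ) $]
Step 6: shift (. Stack=[E - (] ptr=3 lookahead=( remaining=[( num ) ) $]
Step 7: shift (. Stack=[E - ( (] ptr=4 lookahead=num remaining=[num ) ) $]
Step 8: shift num. Stack=[E - ( ( num] ptr=5 lookahead=) remaining=[) ) $]
Step 9: reduce F->num. Stack=[E - ( ( F] ptr=5 lookahead=) remaining=[) ) $]
Step 10: reduce T->F. Stack=[E - ( ( T] ptr=5 lookahead=) remaining=[) ) $]
Step 11: reduce E->T. Stack=[E - ( ( E] ptr=5 lookahead=) remaining=[) ) $]
Step 12: shift ). Stack=[E - ( ( E )] ptr=6 lookahead=) remaining=[) $]
Step 13: reduce F->( E ). Stack=[E - ( F] ptr=6 lookahead=) remaining=[) $]
Step 14: reduce T->F. Stack=[E - ( T] ptr=6 lookahead=) remaining=[) $]
Step 15: reduce E->T. Stack=[E - ( E] ptr=6 lookahead=) remaining=[) $]
Step 16: shift ). Stack=[E - ( E )] ptr=7 lookahead=$ remaining=[$]
Step 17: reduce F->( E ). Stack=[E - F] ptr=7 lookahead=$ remaining=[$]
Step 18: reduce T->F. Stack=[E - T] ptr=7 lookahead=$ remaining=[$]
Step 19: reduce E->E - T. Stack=[E] ptr=7 lookahead=$ remaining=[$]

Answer: E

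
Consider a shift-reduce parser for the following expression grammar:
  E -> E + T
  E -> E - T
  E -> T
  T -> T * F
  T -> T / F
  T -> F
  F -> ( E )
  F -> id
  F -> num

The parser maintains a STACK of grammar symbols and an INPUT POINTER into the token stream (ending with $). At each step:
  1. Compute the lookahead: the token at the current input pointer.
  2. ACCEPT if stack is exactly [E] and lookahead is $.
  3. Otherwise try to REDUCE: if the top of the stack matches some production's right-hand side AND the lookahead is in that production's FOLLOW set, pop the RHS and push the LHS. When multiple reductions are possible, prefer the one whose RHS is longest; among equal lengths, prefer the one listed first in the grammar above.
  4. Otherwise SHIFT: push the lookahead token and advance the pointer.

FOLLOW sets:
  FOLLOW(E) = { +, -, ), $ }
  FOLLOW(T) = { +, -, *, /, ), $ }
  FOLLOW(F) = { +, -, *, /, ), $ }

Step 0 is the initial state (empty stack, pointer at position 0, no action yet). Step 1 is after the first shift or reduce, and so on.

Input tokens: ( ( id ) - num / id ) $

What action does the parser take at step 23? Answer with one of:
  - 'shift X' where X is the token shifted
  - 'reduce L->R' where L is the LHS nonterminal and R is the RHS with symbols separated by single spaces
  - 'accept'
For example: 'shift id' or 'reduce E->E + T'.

Answer: reduce E->T

Derivation:
Step 1: shift (. Stack=[(] ptr=1 lookahead=( remaining=[( id ) - num / id ) $]
Step 2: shift (. Stack=[( (] ptr=2 lookahead=id remaining=[id ) - num / id ) $]
Step 3: shift id. Stack=[( ( id] ptr=3 lookahead=) remaining=[) - num / id ) $]
Step 4: reduce F->id. Stack=[( ( F] ptr=3 lookahead=) remaining=[) - num / id ) $]
Step 5: reduce T->F. Stack=[( ( T] ptr=3 lookahead=) remaining=[) - num / id ) $]
Step 6: reduce E->T. Stack=[( ( E] ptr=3 lookahead=) remaining=[) - num / id ) $]
Step 7: shift ). Stack=[( ( E )] ptr=4 lookahead=- remaining=[- num / id ) $]
Step 8: reduce F->( E ). Stack=[( F] ptr=4 lookahead=- remaining=[- num / id ) $]
Step 9: reduce T->F. Stack=[( T] ptr=4 lookahead=- remaining=[- num / id ) $]
Step 10: reduce E->T. Stack=[( E] ptr=4 lookahead=- remaining=[- num / id ) $]
Step 11: shift -. Stack=[( E -] ptr=5 lookahead=num remaining=[num / id ) $]
Step 12: shift num. Stack=[( E - num] ptr=6 lookahead=/ remaining=[/ id ) $]
Step 13: reduce F->num. Stack=[( E - F] ptr=6 lookahead=/ remaining=[/ id ) $]
Step 14: reduce T->F. Stack=[( E - T] ptr=6 lookahead=/ remaining=[/ id ) $]
Step 15: shift /. Stack=[( E - T /] ptr=7 lookahead=id remaining=[id ) $]
Step 16: shift id. Stack=[( E - T / id] ptr=8 lookahead=) remaining=[) $]
Step 17: reduce F->id. Stack=[( E - T / F] ptr=8 lookahead=) remaining=[) $]
Step 18: reduce T->T / F. Stack=[( E - T] ptr=8 lookahead=) remaining=[) $]
Step 19: reduce E->E - T. Stack=[( E] ptr=8 lookahead=) remaining=[) $]
Step 20: shift ). Stack=[( E )] ptr=9 lookahead=$ remaining=[$]
Step 21: reduce F->( E ). Stack=[F] ptr=9 lookahead=$ remaining=[$]
Step 22: reduce T->F. Stack=[T] ptr=9 lookahead=$ remaining=[$]
Step 23: reduce E->T. Stack=[E] ptr=9 lookahead=$ remaining=[$]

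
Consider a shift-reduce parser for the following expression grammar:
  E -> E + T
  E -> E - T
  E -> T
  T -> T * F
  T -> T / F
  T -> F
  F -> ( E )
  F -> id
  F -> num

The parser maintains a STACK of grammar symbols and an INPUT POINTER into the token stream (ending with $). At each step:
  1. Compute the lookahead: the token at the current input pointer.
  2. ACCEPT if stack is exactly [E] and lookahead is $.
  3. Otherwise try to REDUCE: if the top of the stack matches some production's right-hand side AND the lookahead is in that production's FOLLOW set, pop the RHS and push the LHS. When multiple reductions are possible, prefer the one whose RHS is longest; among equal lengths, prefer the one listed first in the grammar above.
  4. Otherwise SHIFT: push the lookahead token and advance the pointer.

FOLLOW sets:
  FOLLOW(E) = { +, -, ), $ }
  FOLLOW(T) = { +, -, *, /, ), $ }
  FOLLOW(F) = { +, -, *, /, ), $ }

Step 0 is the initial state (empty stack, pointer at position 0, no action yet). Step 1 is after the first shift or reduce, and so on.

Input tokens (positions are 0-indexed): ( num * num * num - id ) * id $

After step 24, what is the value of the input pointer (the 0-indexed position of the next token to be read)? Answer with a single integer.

Answer: 11

Derivation:
Step 1: shift (. Stack=[(] ptr=1 lookahead=num remaining=[num * num * num - id ) * id $]
Step 2: shift num. Stack=[( num] ptr=2 lookahead=* remaining=[* num * num - id ) * id $]
Step 3: reduce F->num. Stack=[( F] ptr=2 lookahead=* remaining=[* num * num - id ) * id $]
Step 4: reduce T->F. Stack=[( T] ptr=2 lookahead=* remaining=[* num * num - id ) * id $]
Step 5: shift *. Stack=[( T *] ptr=3 lookahead=num remaining=[num * num - id ) * id $]
Step 6: shift num. Stack=[( T * num] ptr=4 lookahead=* remaining=[* num - id ) * id $]
Step 7: reduce F->num. Stack=[( T * F] ptr=4 lookahead=* remaining=[* num - id ) * id $]
Step 8: reduce T->T * F. Stack=[( T] ptr=4 lookahead=* remaining=[* num - id ) * id $]
Step 9: shift *. Stack=[( T *] ptr=5 lookahead=num remaining=[num - id ) * id $]
Step 10: shift num. Stack=[( T * num] ptr=6 lookahead=- remaining=[- id ) * id $]
Step 11: reduce F->num. Stack=[( T * F] ptr=6 lookahead=- remaining=[- id ) * id $]
Step 12: reduce T->T * F. Stack=[( T] ptr=6 lookahead=- remaining=[- id ) * id $]
Step 13: reduce E->T. Stack=[( E] ptr=6 lookahead=- remaining=[- id ) * id $]
Step 14: shift -. Stack=[( E -] ptr=7 lookahead=id remaining=[id ) * id $]
Step 15: shift id. Stack=[( E - id] ptr=8 lookahead=) remaining=[) * id $]
Step 16: reduce F->id. Stack=[( E - F] ptr=8 lookahead=) remaining=[) * id $]
Step 17: reduce T->F. Stack=[( E - T] ptr=8 lookahead=) remaining=[) * id $]
Step 18: reduce E->E - T. Stack=[( E] ptr=8 lookahead=) remaining=[) * id $]
Step 19: shift ). Stack=[( E )] ptr=9 lookahead=* remaining=[* id $]
Step 20: reduce F->( E ). Stack=[F] ptr=9 lookahead=* remaining=[* id $]
Step 21: reduce T->F. Stack=[T] ptr=9 lookahead=* remaining=[* id $]
Step 22: shift *. Stack=[T *] ptr=10 lookahead=id remaining=[id $]
Step 23: shift id. Stack=[T * id] ptr=11 lookahead=$ remaining=[$]
Step 24: reduce F->id. Stack=[T * F] ptr=11 lookahead=$ remaining=[$]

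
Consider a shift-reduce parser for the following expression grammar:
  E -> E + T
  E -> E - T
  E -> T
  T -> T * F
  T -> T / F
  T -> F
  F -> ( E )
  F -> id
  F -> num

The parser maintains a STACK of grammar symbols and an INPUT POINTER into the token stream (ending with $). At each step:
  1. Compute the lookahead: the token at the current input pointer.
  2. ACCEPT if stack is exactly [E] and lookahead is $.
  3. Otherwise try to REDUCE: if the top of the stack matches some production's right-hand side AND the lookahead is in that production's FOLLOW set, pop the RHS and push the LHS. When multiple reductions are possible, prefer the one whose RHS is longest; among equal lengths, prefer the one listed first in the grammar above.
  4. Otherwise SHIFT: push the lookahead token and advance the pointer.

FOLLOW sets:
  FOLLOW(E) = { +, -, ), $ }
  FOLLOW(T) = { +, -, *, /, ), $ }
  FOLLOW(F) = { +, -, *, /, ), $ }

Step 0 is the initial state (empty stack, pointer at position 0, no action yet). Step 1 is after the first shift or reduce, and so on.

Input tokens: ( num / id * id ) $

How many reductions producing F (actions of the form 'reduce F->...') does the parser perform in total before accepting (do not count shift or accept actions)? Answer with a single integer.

Answer: 4

Derivation:
Step 1: shift (. Stack=[(] ptr=1 lookahead=num remaining=[num / id * id ) $]
Step 2: shift num. Stack=[( num] ptr=2 lookahead=/ remaining=[/ id * id ) $]
Step 3: reduce F->num. Stack=[( F] ptr=2 lookahead=/ remaining=[/ id * id ) $]
Step 4: reduce T->F. Stack=[( T] ptr=2 lookahead=/ remaining=[/ id * id ) $]
Step 5: shift /. Stack=[( T /] ptr=3 lookahead=id remaining=[id * id ) $]
Step 6: shift id. Stack=[( T / id] ptr=4 lookahead=* remaining=[* id ) $]
Step 7: reduce F->id. Stack=[( T / F] ptr=4 lookahead=* remaining=[* id ) $]
Step 8: reduce T->T / F. Stack=[( T] ptr=4 lookahead=* remaining=[* id ) $]
Step 9: shift *. Stack=[( T *] ptr=5 lookahead=id remaining=[id ) $]
Step 10: shift id. Stack=[( T * id] ptr=6 lookahead=) remaining=[) $]
Step 11: reduce F->id. Stack=[( T * F] ptr=6 lookahead=) remaining=[) $]
Step 12: reduce T->T * F. Stack=[( T] ptr=6 lookahead=) remaining=[) $]
Step 13: reduce E->T. Stack=[( E] ptr=6 lookahead=) remaining=[) $]
Step 14: shift ). Stack=[( E )] ptr=7 lookahead=$ remaining=[$]
Step 15: reduce F->( E ). Stack=[F] ptr=7 lookahead=$ remaining=[$]
Step 16: reduce T->F. Stack=[T] ptr=7 lookahead=$ remaining=[$]
Step 17: reduce E->T. Stack=[E] ptr=7 lookahead=$ remaining=[$]
Step 18: accept. Stack=[E] ptr=7 lookahead=$ remaining=[$]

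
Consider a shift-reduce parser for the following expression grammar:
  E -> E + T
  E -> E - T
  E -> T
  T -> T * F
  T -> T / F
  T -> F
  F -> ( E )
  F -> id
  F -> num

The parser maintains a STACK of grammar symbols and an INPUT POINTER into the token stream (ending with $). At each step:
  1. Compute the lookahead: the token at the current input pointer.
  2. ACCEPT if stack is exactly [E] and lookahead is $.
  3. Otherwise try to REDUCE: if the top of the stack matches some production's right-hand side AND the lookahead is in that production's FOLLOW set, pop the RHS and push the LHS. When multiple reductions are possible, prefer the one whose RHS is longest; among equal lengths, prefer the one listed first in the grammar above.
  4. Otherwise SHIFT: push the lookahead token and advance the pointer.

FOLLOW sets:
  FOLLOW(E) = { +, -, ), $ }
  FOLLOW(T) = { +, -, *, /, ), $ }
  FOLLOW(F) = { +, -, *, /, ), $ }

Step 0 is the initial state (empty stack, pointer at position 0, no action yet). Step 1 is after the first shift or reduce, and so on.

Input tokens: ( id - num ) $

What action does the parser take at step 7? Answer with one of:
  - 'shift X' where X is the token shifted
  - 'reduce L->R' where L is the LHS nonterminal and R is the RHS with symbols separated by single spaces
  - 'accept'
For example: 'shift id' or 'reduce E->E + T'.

Step 1: shift (. Stack=[(] ptr=1 lookahead=id remaining=[id - num ) $]
Step 2: shift id. Stack=[( id] ptr=2 lookahead=- remaining=[- num ) $]
Step 3: reduce F->id. Stack=[( F] ptr=2 lookahead=- remaining=[- num ) $]
Step 4: reduce T->F. Stack=[( T] ptr=2 lookahead=- remaining=[- num ) $]
Step 5: reduce E->T. Stack=[( E] ptr=2 lookahead=- remaining=[- num ) $]
Step 6: shift -. Stack=[( E -] ptr=3 lookahead=num remaining=[num ) $]
Step 7: shift num. Stack=[( E - num] ptr=4 lookahead=) remaining=[) $]

Answer: shift num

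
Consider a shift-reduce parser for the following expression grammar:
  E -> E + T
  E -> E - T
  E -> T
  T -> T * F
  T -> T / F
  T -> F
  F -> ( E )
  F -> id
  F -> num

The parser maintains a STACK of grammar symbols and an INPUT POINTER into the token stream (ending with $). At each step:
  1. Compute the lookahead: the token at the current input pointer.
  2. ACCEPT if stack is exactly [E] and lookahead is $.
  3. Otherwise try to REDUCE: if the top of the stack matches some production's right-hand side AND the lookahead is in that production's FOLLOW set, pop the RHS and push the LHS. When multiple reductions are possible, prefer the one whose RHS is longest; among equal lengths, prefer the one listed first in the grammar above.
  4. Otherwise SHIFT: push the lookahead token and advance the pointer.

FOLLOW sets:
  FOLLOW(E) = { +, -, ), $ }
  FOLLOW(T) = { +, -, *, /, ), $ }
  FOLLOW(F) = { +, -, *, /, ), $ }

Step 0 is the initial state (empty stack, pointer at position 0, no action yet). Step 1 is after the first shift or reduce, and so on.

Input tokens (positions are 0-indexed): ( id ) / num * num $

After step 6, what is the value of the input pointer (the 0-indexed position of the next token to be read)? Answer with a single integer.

Answer: 3

Derivation:
Step 1: shift (. Stack=[(] ptr=1 lookahead=id remaining=[id ) / num * num $]
Step 2: shift id. Stack=[( id] ptr=2 lookahead=) remaining=[) / num * num $]
Step 3: reduce F->id. Stack=[( F] ptr=2 lookahead=) remaining=[) / num * num $]
Step 4: reduce T->F. Stack=[( T] ptr=2 lookahead=) remaining=[) / num * num $]
Step 5: reduce E->T. Stack=[( E] ptr=2 lookahead=) remaining=[) / num * num $]
Step 6: shift ). Stack=[( E )] ptr=3 lookahead=/ remaining=[/ num * num $]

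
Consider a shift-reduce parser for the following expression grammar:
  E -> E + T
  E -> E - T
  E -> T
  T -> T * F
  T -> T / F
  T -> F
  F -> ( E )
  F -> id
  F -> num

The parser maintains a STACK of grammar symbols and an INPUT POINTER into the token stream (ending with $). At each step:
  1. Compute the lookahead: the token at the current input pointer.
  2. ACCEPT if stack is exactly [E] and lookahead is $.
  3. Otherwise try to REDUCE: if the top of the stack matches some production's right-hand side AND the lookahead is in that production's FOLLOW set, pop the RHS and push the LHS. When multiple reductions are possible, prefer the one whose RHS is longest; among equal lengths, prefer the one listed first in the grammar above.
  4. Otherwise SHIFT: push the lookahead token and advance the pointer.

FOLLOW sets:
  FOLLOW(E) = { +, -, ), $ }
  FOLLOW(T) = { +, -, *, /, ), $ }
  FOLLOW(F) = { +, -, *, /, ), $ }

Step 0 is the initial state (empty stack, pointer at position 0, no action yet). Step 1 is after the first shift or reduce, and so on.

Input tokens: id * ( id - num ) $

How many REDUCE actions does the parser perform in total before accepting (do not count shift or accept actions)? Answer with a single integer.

Step 1: shift id. Stack=[id] ptr=1 lookahead=* remaining=[* ( id - num ) $]
Step 2: reduce F->id. Stack=[F] ptr=1 lookahead=* remaining=[* ( id - num ) $]
Step 3: reduce T->F. Stack=[T] ptr=1 lookahead=* remaining=[* ( id - num ) $]
Step 4: shift *. Stack=[T *] ptr=2 lookahead=( remaining=[( id - num ) $]
Step 5: shift (. Stack=[T * (] ptr=3 lookahead=id remaining=[id - num ) $]
Step 6: shift id. Stack=[T * ( id] ptr=4 lookahead=- remaining=[- num ) $]
Step 7: reduce F->id. Stack=[T * ( F] ptr=4 lookahead=- remaining=[- num ) $]
Step 8: reduce T->F. Stack=[T * ( T] ptr=4 lookahead=- remaining=[- num ) $]
Step 9: reduce E->T. Stack=[T * ( E] ptr=4 lookahead=- remaining=[- num ) $]
Step 10: shift -. Stack=[T * ( E -] ptr=5 lookahead=num remaining=[num ) $]
Step 11: shift num. Stack=[T * ( E - num] ptr=6 lookahead=) remaining=[) $]
Step 12: reduce F->num. Stack=[T * ( E - F] ptr=6 lookahead=) remaining=[) $]
Step 13: reduce T->F. Stack=[T * ( E - T] ptr=6 lookahead=) remaining=[) $]
Step 14: reduce E->E - T. Stack=[T * ( E] ptr=6 lookahead=) remaining=[) $]
Step 15: shift ). Stack=[T * ( E )] ptr=7 lookahead=$ remaining=[$]
Step 16: reduce F->( E ). Stack=[T * F] ptr=7 lookahead=$ remaining=[$]
Step 17: reduce T->T * F. Stack=[T] ptr=7 lookahead=$ remaining=[$]
Step 18: reduce E->T. Stack=[E] ptr=7 lookahead=$ remaining=[$]
Step 19: accept. Stack=[E] ptr=7 lookahead=$ remaining=[$]

Answer: 11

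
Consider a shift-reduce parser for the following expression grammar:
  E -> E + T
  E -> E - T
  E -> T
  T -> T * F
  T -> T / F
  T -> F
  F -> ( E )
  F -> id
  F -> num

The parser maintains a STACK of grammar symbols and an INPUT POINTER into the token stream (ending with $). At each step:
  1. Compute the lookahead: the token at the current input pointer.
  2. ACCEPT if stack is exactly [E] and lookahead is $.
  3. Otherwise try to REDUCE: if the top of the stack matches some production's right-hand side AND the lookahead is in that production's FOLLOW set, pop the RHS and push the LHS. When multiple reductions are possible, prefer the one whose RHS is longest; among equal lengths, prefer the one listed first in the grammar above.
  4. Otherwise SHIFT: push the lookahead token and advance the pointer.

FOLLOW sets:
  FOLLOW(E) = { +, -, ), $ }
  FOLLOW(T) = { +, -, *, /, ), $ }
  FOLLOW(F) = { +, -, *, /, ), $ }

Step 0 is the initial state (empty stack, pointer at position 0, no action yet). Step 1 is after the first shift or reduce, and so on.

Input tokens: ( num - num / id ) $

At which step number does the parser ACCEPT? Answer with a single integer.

Step 1: shift (. Stack=[(] ptr=1 lookahead=num remaining=[num - num / id ) $]
Step 2: shift num. Stack=[( num] ptr=2 lookahead=- remaining=[- num / id ) $]
Step 3: reduce F->num. Stack=[( F] ptr=2 lookahead=- remaining=[- num / id ) $]
Step 4: reduce T->F. Stack=[( T] ptr=2 lookahead=- remaining=[- num / id ) $]
Step 5: reduce E->T. Stack=[( E] ptr=2 lookahead=- remaining=[- num / id ) $]
Step 6: shift -. Stack=[( E -] ptr=3 lookahead=num remaining=[num / id ) $]
Step 7: shift num. Stack=[( E - num] ptr=4 lookahead=/ remaining=[/ id ) $]
Step 8: reduce F->num. Stack=[( E - F] ptr=4 lookahead=/ remaining=[/ id ) $]
Step 9: reduce T->F. Stack=[( E - T] ptr=4 lookahead=/ remaining=[/ id ) $]
Step 10: shift /. Stack=[( E - T /] ptr=5 lookahead=id remaining=[id ) $]
Step 11: shift id. Stack=[( E - T / id] ptr=6 lookahead=) remaining=[) $]
Step 12: reduce F->id. Stack=[( E - T / F] ptr=6 lookahead=) remaining=[) $]
Step 13: reduce T->T / F. Stack=[( E - T] ptr=6 lookahead=) remaining=[) $]
Step 14: reduce E->E - T. Stack=[( E] ptr=6 lookahead=) remaining=[) $]
Step 15: shift ). Stack=[( E )] ptr=7 lookahead=$ remaining=[$]
Step 16: reduce F->( E ). Stack=[F] ptr=7 lookahead=$ remaining=[$]
Step 17: reduce T->F. Stack=[T] ptr=7 lookahead=$ remaining=[$]
Step 18: reduce E->T. Stack=[E] ptr=7 lookahead=$ remaining=[$]
Step 19: accept. Stack=[E] ptr=7 lookahead=$ remaining=[$]

Answer: 19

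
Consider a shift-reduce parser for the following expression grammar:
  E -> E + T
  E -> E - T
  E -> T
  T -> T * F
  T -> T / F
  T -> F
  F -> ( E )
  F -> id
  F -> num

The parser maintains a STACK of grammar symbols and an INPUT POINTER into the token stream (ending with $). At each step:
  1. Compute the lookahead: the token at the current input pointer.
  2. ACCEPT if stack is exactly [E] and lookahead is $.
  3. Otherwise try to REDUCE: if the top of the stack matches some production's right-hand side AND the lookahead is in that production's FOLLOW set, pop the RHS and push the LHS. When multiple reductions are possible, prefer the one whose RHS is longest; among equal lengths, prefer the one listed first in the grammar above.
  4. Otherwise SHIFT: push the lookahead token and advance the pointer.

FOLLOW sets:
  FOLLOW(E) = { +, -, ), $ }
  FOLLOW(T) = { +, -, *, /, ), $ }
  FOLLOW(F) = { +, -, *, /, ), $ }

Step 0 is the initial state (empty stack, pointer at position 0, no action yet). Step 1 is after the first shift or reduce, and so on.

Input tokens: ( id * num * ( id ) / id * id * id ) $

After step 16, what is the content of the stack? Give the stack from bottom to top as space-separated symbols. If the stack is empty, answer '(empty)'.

Answer: ( T * F

Derivation:
Step 1: shift (. Stack=[(] ptr=1 lookahead=id remaining=[id * num * ( id ) / id * id * id ) $]
Step 2: shift id. Stack=[( id] ptr=2 lookahead=* remaining=[* num * ( id ) / id * id * id ) $]
Step 3: reduce F->id. Stack=[( F] ptr=2 lookahead=* remaining=[* num * ( id ) / id * id * id ) $]
Step 4: reduce T->F. Stack=[( T] ptr=2 lookahead=* remaining=[* num * ( id ) / id * id * id ) $]
Step 5: shift *. Stack=[( T *] ptr=3 lookahead=num remaining=[num * ( id ) / id * id * id ) $]
Step 6: shift num. Stack=[( T * num] ptr=4 lookahead=* remaining=[* ( id ) / id * id * id ) $]
Step 7: reduce F->num. Stack=[( T * F] ptr=4 lookahead=* remaining=[* ( id ) / id * id * id ) $]
Step 8: reduce T->T * F. Stack=[( T] ptr=4 lookahead=* remaining=[* ( id ) / id * id * id ) $]
Step 9: shift *. Stack=[( T *] ptr=5 lookahead=( remaining=[( id ) / id * id * id ) $]
Step 10: shift (. Stack=[( T * (] ptr=6 lookahead=id remaining=[id ) / id * id * id ) $]
Step 11: shift id. Stack=[( T * ( id] ptr=7 lookahead=) remaining=[) / id * id * id ) $]
Step 12: reduce F->id. Stack=[( T * ( F] ptr=7 lookahead=) remaining=[) / id * id * id ) $]
Step 13: reduce T->F. Stack=[( T * ( T] ptr=7 lookahead=) remaining=[) / id * id * id ) $]
Step 14: reduce E->T. Stack=[( T * ( E] ptr=7 lookahead=) remaining=[) / id * id * id ) $]
Step 15: shift ). Stack=[( T * ( E )] ptr=8 lookahead=/ remaining=[/ id * id * id ) $]
Step 16: reduce F->( E ). Stack=[( T * F] ptr=8 lookahead=/ remaining=[/ id * id * id ) $]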